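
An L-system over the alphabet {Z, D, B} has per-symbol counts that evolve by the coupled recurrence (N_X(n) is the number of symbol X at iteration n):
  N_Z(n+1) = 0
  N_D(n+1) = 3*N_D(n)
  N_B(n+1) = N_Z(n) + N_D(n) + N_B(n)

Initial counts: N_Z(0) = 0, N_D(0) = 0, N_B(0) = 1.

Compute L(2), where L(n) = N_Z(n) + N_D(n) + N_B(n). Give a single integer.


Answer: 1

Derivation:
Step 0: N_Z=0, N_D=0, N_B=1, L=1
Step 1: N_Z=0, N_D=0, N_B=1, L=1
Step 2: N_Z=0, N_D=0, N_B=1, L=1


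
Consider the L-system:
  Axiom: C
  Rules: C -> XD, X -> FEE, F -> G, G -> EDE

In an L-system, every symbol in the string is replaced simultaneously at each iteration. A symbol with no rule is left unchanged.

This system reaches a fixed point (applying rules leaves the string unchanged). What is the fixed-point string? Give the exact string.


Answer: EDEEED

Derivation:
Step 0: C
Step 1: XD
Step 2: FEED
Step 3: GEED
Step 4: EDEEED
Step 5: EDEEED  (unchanged — fixed point at step 4)


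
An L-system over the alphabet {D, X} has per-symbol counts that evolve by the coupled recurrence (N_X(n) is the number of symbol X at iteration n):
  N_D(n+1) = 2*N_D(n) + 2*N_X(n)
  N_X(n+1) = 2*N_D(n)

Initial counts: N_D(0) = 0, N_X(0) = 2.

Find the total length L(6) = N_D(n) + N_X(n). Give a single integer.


Answer: 1664

Derivation:
Step 0: N_D=0, N_X=2, L=2
Step 1: N_D=4, N_X=0, L=4
Step 2: N_D=8, N_X=8, L=16
Step 3: N_D=32, N_X=16, L=48
Step 4: N_D=96, N_X=64, L=160
Step 5: N_D=320, N_X=192, L=512
Step 6: N_D=1024, N_X=640, L=1664


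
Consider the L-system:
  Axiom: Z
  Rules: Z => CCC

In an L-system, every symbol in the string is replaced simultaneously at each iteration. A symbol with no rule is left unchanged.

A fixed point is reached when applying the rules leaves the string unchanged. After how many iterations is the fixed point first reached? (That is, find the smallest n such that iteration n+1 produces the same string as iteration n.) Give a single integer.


Step 0: Z
Step 1: CCC
Step 2: CCC  (unchanged — fixed point at step 1)

Answer: 1


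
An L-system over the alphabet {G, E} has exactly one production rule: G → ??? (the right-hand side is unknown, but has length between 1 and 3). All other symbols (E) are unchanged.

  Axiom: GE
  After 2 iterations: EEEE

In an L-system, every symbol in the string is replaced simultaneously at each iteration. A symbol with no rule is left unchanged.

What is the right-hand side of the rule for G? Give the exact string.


Trying G → EEE:
  Step 0: GE
  Step 1: EEEE
  Step 2: EEEE
Matches the given result.

Answer: EEE


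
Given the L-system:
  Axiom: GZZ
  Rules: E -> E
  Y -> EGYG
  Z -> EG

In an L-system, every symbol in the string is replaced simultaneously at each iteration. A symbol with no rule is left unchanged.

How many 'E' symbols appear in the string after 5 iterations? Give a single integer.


Answer: 2

Derivation:
Step 0: GZZ  (0 'E')
Step 1: GEGEG  (2 'E')
Step 2: GEGEG  (2 'E')
Step 3: GEGEG  (2 'E')
Step 4: GEGEG  (2 'E')
Step 5: GEGEG  (2 'E')


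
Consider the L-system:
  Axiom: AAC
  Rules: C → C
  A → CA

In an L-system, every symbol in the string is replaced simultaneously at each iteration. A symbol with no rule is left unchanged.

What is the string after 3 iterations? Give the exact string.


Step 0: AAC
Step 1: CACAC
Step 2: CCACCAC
Step 3: CCCACCCAC

Answer: CCCACCCAC


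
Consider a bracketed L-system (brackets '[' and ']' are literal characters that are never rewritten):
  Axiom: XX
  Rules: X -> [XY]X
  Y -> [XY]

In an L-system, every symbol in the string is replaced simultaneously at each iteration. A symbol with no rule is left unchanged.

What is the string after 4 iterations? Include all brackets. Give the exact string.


Answer: [[[[XY]X[XY]][XY]X[[XY]X[XY]]][[XY]X[XY]][XY]X[[[XY]X[XY]][XY]X[[XY]X[XY]]]][[[XY]X[XY]][XY]X[[XY]X[XY]]][[XY]X[XY]][XY]X[[[[XY]X[XY]][XY]X[[XY]X[XY]]][[XY]X[XY]][XY]X[[[XY]X[XY]][XY]X[[XY]X[XY]]]][[[XY]X[XY]][XY]X[[XY]X[XY]]][[XY]X[XY]][XY]X

Derivation:
Step 0: XX
Step 1: [XY]X[XY]X
Step 2: [[XY]X[XY]][XY]X[[XY]X[XY]][XY]X
Step 3: [[[XY]X[XY]][XY]X[[XY]X[XY]]][[XY]X[XY]][XY]X[[[XY]X[XY]][XY]X[[XY]X[XY]]][[XY]X[XY]][XY]X
Step 4: [[[[XY]X[XY]][XY]X[[XY]X[XY]]][[XY]X[XY]][XY]X[[[XY]X[XY]][XY]X[[XY]X[XY]]]][[[XY]X[XY]][XY]X[[XY]X[XY]]][[XY]X[XY]][XY]X[[[[XY]X[XY]][XY]X[[XY]X[XY]]][[XY]X[XY]][XY]X[[[XY]X[XY]][XY]X[[XY]X[XY]]]][[[XY]X[XY]][XY]X[[XY]X[XY]]][[XY]X[XY]][XY]X


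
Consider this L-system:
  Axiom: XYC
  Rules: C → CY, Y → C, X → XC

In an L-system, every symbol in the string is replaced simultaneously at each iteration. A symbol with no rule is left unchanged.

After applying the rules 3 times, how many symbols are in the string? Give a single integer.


Answer: 15

Derivation:
Step 0: length = 3
Step 1: length = 5
Step 2: length = 9
Step 3: length = 15


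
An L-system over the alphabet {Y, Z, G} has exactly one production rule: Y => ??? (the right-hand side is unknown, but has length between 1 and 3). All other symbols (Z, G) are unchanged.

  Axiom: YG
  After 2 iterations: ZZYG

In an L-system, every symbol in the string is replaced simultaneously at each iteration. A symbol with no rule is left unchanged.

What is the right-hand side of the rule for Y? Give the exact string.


Trying Y => ZY:
  Step 0: YG
  Step 1: ZYG
  Step 2: ZZYG
Matches the given result.

Answer: ZY


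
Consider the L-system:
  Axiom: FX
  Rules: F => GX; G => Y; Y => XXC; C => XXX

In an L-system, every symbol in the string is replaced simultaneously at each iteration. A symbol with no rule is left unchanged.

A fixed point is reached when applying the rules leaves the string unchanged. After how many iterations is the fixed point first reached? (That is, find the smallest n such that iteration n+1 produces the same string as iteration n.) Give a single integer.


Step 0: FX
Step 1: GXX
Step 2: YXX
Step 3: XXCXX
Step 4: XXXXXXX
Step 5: XXXXXXX  (unchanged — fixed point at step 4)

Answer: 4


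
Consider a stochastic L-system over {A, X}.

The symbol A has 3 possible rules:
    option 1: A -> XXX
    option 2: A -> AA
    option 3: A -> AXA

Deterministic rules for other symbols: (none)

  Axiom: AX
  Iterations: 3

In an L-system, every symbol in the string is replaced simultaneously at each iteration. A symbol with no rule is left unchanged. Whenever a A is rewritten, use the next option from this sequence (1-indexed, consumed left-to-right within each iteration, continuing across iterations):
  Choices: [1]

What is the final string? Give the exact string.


Step 0: AX
Step 1: XXXX  (used choices [1])
Step 2: XXXX  (used choices [])
Step 3: XXXX  (used choices [])

Answer: XXXX


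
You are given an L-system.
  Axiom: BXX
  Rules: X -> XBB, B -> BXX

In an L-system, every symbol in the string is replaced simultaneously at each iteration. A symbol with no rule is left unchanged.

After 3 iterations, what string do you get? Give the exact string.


Step 0: BXX
Step 1: BXXXBBXBB
Step 2: BXXXBBXBBXBBBXXBXXXBBBXXBXX
Step 3: BXXXBBXBBXBBBXXBXXXBBBXXBXXXBBBXXBXXBXXXBBXBBBXXXBBXBBXBBBXXBXXBXXXBBXBBBXXXBBXBB

Answer: BXXXBBXBBXBBBXXBXXXBBBXXBXXXBBBXXBXXBXXXBBXBBBXXXBBXBBXBBBXXBXXBXXXBBXBBBXXXBBXBB


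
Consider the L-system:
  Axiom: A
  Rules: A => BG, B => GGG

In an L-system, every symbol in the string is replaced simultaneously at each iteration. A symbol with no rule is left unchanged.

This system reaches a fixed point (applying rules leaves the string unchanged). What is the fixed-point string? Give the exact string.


Answer: GGGG

Derivation:
Step 0: A
Step 1: BG
Step 2: GGGG
Step 3: GGGG  (unchanged — fixed point at step 2)


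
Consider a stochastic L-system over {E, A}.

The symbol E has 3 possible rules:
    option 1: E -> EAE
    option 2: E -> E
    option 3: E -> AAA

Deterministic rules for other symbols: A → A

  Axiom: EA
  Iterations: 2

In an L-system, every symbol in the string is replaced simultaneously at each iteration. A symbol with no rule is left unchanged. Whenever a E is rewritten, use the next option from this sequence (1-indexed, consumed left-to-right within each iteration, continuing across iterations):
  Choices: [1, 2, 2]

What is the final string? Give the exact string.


Step 0: EA
Step 1: EAEA  (used choices [1])
Step 2: EAEA  (used choices [2, 2])

Answer: EAEA


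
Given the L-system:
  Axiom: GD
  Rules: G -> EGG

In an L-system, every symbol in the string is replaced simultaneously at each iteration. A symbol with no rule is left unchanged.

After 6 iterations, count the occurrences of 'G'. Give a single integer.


Answer: 64

Derivation:
Step 0: GD  (1 'G')
Step 1: EGGD  (2 'G')
Step 2: EEGGEGGD  (4 'G')
Step 3: EEEGGEGGEEGGEGGD  (8 'G')
Step 4: EEEEGGEGGEEGGEGGEEEGGEGGEEGGEGGD  (16 'G')
Step 5: EEEEEGGEGGEEGGEGGEEEGGEGGEEGGEGGEEEEGGEGGEEGGEGGEEEGGEGGEEGGEGGD  (32 'G')
Step 6: EEEEEEGGEGGEEGGEGGEEEGGEGGEEGGEGGEEEEGGEGGEEGGEGGEEEGGEGGEEGGEGGEEEEEGGEGGEEGGEGGEEEGGEGGEEGGEGGEEEEGGEGGEEGGEGGEEEGGEGGEEGGEGGD  (64 'G')


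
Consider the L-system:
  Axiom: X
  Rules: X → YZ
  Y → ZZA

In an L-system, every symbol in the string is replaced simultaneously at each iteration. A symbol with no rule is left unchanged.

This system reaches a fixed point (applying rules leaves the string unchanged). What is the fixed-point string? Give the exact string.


Step 0: X
Step 1: YZ
Step 2: ZZAZ
Step 3: ZZAZ  (unchanged — fixed point at step 2)

Answer: ZZAZ


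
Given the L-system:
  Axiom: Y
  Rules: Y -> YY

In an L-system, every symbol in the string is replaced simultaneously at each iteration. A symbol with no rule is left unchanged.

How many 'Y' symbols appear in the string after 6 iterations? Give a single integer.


Answer: 64

Derivation:
Step 0: Y  (1 'Y')
Step 1: YY  (2 'Y')
Step 2: YYYY  (4 'Y')
Step 3: YYYYYYYY  (8 'Y')
Step 4: YYYYYYYYYYYYYYYY  (16 'Y')
Step 5: YYYYYYYYYYYYYYYYYYYYYYYYYYYYYYYY  (32 'Y')
Step 6: YYYYYYYYYYYYYYYYYYYYYYYYYYYYYYYYYYYYYYYYYYYYYYYYYYYYYYYYYYYYYYYY  (64 'Y')


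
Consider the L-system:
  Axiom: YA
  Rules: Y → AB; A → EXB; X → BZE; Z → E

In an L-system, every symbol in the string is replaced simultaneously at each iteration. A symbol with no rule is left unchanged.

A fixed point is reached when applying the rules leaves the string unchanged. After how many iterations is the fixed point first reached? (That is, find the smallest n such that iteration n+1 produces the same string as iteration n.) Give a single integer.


Step 0: YA
Step 1: ABEXB
Step 2: EXBBEBZEB
Step 3: EBZEBBEBEEB
Step 4: EBEEBBEBEEB
Step 5: EBEEBBEBEEB  (unchanged — fixed point at step 4)

Answer: 4


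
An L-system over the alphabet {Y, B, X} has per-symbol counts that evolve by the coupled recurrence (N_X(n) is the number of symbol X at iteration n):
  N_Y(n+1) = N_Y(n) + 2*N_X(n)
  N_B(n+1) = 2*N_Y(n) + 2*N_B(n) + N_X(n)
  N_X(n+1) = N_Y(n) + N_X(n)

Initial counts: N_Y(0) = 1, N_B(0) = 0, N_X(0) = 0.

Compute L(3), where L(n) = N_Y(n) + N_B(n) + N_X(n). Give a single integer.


Step 0: N_Y=1, N_B=0, N_X=0, L=1
Step 1: N_Y=1, N_B=2, N_X=1, L=4
Step 2: N_Y=3, N_B=7, N_X=2, L=12
Step 3: N_Y=7, N_B=22, N_X=5, L=34

Answer: 34


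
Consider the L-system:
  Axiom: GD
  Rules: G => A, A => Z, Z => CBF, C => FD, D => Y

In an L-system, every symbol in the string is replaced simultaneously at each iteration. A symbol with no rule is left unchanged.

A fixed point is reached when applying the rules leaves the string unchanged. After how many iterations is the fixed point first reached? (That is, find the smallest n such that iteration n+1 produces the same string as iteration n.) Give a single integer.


Answer: 5

Derivation:
Step 0: GD
Step 1: AY
Step 2: ZY
Step 3: CBFY
Step 4: FDBFY
Step 5: FYBFY
Step 6: FYBFY  (unchanged — fixed point at step 5)


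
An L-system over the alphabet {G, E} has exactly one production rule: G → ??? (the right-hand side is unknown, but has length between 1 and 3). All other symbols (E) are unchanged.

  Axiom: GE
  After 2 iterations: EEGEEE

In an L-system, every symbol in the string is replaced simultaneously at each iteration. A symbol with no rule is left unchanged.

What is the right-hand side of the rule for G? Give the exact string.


Trying G → EGE:
  Step 0: GE
  Step 1: EGEE
  Step 2: EEGEEE
Matches the given result.

Answer: EGE


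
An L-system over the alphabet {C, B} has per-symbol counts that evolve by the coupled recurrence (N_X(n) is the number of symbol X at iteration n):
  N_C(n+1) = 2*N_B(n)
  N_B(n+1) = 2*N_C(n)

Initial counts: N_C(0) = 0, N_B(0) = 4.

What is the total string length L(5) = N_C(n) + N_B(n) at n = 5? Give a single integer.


Answer: 128

Derivation:
Step 0: N_C=0, N_B=4, L=4
Step 1: N_C=8, N_B=0, L=8
Step 2: N_C=0, N_B=16, L=16
Step 3: N_C=32, N_B=0, L=32
Step 4: N_C=0, N_B=64, L=64
Step 5: N_C=128, N_B=0, L=128


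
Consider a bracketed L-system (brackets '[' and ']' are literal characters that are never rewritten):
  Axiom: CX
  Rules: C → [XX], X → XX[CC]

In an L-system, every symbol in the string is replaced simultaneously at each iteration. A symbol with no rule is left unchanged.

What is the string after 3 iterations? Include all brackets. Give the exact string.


Answer: [XX[CC]XX[CC][[XX][XX]]XX[CC]XX[CC][[XX][XX]]]XX[CC]XX[CC][[XX][XX]]XX[CC]XX[CC][[XX][XX]][[XX[CC]XX[CC]][XX[CC]XX[CC]]]

Derivation:
Step 0: CX
Step 1: [XX]XX[CC]
Step 2: [XX[CC]XX[CC]]XX[CC]XX[CC][[XX][XX]]
Step 3: [XX[CC]XX[CC][[XX][XX]]XX[CC]XX[CC][[XX][XX]]]XX[CC]XX[CC][[XX][XX]]XX[CC]XX[CC][[XX][XX]][[XX[CC]XX[CC]][XX[CC]XX[CC]]]


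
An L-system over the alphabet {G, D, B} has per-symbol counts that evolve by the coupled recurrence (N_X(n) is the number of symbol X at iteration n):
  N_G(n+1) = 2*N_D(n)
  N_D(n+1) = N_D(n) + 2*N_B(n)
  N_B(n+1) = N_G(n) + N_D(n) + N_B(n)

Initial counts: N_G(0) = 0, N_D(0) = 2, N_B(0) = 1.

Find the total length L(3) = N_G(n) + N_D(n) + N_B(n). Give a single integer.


Step 0: N_G=0, N_D=2, N_B=1, L=3
Step 1: N_G=4, N_D=4, N_B=3, L=11
Step 2: N_G=8, N_D=10, N_B=11, L=29
Step 3: N_G=20, N_D=32, N_B=29, L=81

Answer: 81


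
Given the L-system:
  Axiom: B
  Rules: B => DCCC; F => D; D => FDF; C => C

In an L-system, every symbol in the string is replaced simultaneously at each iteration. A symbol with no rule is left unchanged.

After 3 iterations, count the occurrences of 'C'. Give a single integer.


Step 0: B  (0 'C')
Step 1: DCCC  (3 'C')
Step 2: FDFCCC  (3 'C')
Step 3: DFDFDCCC  (3 'C')

Answer: 3


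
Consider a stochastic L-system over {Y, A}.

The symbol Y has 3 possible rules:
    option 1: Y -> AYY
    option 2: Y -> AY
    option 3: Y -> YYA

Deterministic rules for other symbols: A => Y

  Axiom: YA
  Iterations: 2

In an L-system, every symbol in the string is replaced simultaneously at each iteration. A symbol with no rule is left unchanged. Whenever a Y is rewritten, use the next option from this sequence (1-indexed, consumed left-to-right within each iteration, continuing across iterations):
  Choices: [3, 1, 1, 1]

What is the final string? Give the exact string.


Answer: AYYAYYYAYY

Derivation:
Step 0: YA
Step 1: YYAY  (used choices [3])
Step 2: AYYAYYYAYY  (used choices [1, 1, 1])


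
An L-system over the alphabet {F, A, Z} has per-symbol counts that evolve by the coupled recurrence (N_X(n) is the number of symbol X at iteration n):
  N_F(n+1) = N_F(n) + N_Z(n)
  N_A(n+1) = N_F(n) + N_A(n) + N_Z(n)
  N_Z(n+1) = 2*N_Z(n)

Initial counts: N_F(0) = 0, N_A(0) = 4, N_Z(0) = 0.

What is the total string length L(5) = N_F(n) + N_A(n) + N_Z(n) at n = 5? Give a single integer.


Step 0: N_F=0, N_A=4, N_Z=0, L=4
Step 1: N_F=0, N_A=4, N_Z=0, L=4
Step 2: N_F=0, N_A=4, N_Z=0, L=4
Step 3: N_F=0, N_A=4, N_Z=0, L=4
Step 4: N_F=0, N_A=4, N_Z=0, L=4
Step 5: N_F=0, N_A=4, N_Z=0, L=4

Answer: 4


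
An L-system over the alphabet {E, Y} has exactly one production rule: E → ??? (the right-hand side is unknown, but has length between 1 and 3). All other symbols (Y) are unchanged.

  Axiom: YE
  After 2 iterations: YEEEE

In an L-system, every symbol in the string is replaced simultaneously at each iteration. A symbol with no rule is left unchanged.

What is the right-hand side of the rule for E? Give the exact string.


Trying E → EE:
  Step 0: YE
  Step 1: YEE
  Step 2: YEEEE
Matches the given result.

Answer: EE


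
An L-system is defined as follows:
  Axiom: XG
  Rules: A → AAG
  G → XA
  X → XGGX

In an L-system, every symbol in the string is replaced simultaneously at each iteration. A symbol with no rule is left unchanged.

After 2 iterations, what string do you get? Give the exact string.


Step 0: XG
Step 1: XGGXXA
Step 2: XGGXXAXAXGGXXGGXAAG

Answer: XGGXXAXAXGGXXGGXAAG


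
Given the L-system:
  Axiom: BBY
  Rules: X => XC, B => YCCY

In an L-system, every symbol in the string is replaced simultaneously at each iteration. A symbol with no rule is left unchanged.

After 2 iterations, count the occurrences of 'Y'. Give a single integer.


Answer: 5

Derivation:
Step 0: BBY  (1 'Y')
Step 1: YCCYYCCYY  (5 'Y')
Step 2: YCCYYCCYY  (5 'Y')


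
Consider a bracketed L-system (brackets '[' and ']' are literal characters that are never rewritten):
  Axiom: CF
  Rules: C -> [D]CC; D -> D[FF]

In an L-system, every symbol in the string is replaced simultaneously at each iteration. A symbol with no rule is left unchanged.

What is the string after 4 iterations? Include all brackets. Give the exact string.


Answer: [D[FF][FF][FF]][D[FF][FF]][D[FF]][D]CC[D]CC[D[FF]][D]CC[D]CC[D[FF][FF]][D[FF]][D]CC[D]CC[D[FF]][D]CC[D]CCF

Derivation:
Step 0: CF
Step 1: [D]CCF
Step 2: [D[FF]][D]CC[D]CCF
Step 3: [D[FF][FF]][D[FF]][D]CC[D]CC[D[FF]][D]CC[D]CCF
Step 4: [D[FF][FF][FF]][D[FF][FF]][D[FF]][D]CC[D]CC[D[FF]][D]CC[D]CC[D[FF][FF]][D[FF]][D]CC[D]CC[D[FF]][D]CC[D]CCF


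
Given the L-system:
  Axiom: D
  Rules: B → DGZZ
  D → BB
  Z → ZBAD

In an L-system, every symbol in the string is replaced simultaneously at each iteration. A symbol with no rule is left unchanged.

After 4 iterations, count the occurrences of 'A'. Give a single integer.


Answer: 8

Derivation:
Step 0: D  (0 'A')
Step 1: BB  (0 'A')
Step 2: DGZZDGZZ  (0 'A')
Step 3: BBGZBADZBADBBGZBADZBAD  (4 'A')
Step 4: DGZZDGZZGZBADDGZZABBZBADDGZZABBDGZZDGZZGZBADDGZZABBZBADDGZZABB  (8 'A')


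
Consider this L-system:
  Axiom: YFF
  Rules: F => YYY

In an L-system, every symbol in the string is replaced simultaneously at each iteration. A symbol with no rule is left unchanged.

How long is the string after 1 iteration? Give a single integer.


Step 0: length = 3
Step 1: length = 7

Answer: 7


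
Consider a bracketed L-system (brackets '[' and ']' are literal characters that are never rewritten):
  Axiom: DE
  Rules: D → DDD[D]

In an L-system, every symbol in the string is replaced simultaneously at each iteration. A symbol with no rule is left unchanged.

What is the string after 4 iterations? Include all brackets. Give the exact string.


Step 0: DE
Step 1: DDD[D]E
Step 2: DDD[D]DDD[D]DDD[D][DDD[D]]E
Step 3: DDD[D]DDD[D]DDD[D][DDD[D]]DDD[D]DDD[D]DDD[D][DDD[D]]DDD[D]DDD[D]DDD[D][DDD[D]][DDD[D]DDD[D]DDD[D][DDD[D]]]E
Step 4: DDD[D]DDD[D]DDD[D][DDD[D]]DDD[D]DDD[D]DDD[D][DDD[D]]DDD[D]DDD[D]DDD[D][DDD[D]][DDD[D]DDD[D]DDD[D][DDD[D]]]DDD[D]DDD[D]DDD[D][DDD[D]]DDD[D]DDD[D]DDD[D][DDD[D]]DDD[D]DDD[D]DDD[D][DDD[D]][DDD[D]DDD[D]DDD[D][DDD[D]]]DDD[D]DDD[D]DDD[D][DDD[D]]DDD[D]DDD[D]DDD[D][DDD[D]]DDD[D]DDD[D]DDD[D][DDD[D]][DDD[D]DDD[D]DDD[D][DDD[D]]][DDD[D]DDD[D]DDD[D][DDD[D]]DDD[D]DDD[D]DDD[D][DDD[D]]DDD[D]DDD[D]DDD[D][DDD[D]][DDD[D]DDD[D]DDD[D][DDD[D]]]]E

Answer: DDD[D]DDD[D]DDD[D][DDD[D]]DDD[D]DDD[D]DDD[D][DDD[D]]DDD[D]DDD[D]DDD[D][DDD[D]][DDD[D]DDD[D]DDD[D][DDD[D]]]DDD[D]DDD[D]DDD[D][DDD[D]]DDD[D]DDD[D]DDD[D][DDD[D]]DDD[D]DDD[D]DDD[D][DDD[D]][DDD[D]DDD[D]DDD[D][DDD[D]]]DDD[D]DDD[D]DDD[D][DDD[D]]DDD[D]DDD[D]DDD[D][DDD[D]]DDD[D]DDD[D]DDD[D][DDD[D]][DDD[D]DDD[D]DDD[D][DDD[D]]][DDD[D]DDD[D]DDD[D][DDD[D]]DDD[D]DDD[D]DDD[D][DDD[D]]DDD[D]DDD[D]DDD[D][DDD[D]][DDD[D]DDD[D]DDD[D][DDD[D]]]]E


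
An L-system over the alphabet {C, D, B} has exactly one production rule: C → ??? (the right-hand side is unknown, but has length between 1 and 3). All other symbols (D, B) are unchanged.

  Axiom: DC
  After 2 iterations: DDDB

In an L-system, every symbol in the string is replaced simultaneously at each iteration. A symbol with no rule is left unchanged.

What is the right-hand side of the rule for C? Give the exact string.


Trying C → DDB:
  Step 0: DC
  Step 1: DDDB
  Step 2: DDDB
Matches the given result.

Answer: DDB


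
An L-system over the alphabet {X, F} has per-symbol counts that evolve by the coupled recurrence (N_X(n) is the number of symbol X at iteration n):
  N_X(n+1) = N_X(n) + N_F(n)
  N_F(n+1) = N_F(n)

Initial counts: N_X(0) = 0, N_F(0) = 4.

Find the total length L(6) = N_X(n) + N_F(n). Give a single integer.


Answer: 28

Derivation:
Step 0: N_X=0, N_F=4, L=4
Step 1: N_X=4, N_F=4, L=8
Step 2: N_X=8, N_F=4, L=12
Step 3: N_X=12, N_F=4, L=16
Step 4: N_X=16, N_F=4, L=20
Step 5: N_X=20, N_F=4, L=24
Step 6: N_X=24, N_F=4, L=28


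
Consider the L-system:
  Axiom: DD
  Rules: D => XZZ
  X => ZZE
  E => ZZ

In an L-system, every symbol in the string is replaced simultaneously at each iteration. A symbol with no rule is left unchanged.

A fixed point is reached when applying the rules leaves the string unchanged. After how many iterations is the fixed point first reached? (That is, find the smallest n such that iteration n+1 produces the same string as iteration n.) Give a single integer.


Answer: 3

Derivation:
Step 0: DD
Step 1: XZZXZZ
Step 2: ZZEZZZZEZZ
Step 3: ZZZZZZZZZZZZ
Step 4: ZZZZZZZZZZZZ  (unchanged — fixed point at step 3)


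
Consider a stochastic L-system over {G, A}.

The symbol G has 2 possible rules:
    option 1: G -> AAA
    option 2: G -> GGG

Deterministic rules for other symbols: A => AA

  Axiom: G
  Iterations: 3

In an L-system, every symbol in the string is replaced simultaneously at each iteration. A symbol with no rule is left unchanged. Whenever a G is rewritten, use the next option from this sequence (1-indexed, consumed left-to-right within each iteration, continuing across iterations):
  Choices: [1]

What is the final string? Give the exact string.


Step 0: G
Step 1: AAA  (used choices [1])
Step 2: AAAAAA  (used choices [])
Step 3: AAAAAAAAAAAA  (used choices [])

Answer: AAAAAAAAAAAA


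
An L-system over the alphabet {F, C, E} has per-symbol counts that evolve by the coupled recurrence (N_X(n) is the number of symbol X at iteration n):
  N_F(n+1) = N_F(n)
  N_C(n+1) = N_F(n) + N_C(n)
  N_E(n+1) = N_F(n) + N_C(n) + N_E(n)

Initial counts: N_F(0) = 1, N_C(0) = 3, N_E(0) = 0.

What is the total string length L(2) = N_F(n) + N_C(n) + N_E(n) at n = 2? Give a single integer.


Step 0: N_F=1, N_C=3, N_E=0, L=4
Step 1: N_F=1, N_C=4, N_E=4, L=9
Step 2: N_F=1, N_C=5, N_E=9, L=15

Answer: 15


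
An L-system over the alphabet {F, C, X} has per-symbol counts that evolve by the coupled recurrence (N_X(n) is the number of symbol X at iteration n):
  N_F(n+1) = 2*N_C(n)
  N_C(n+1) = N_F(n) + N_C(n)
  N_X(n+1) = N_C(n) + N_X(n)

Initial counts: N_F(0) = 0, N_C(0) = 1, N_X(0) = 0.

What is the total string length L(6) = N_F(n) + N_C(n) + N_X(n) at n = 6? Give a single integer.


Step 0: N_F=0, N_C=1, N_X=0, L=1
Step 1: N_F=2, N_C=1, N_X=1, L=4
Step 2: N_F=2, N_C=3, N_X=2, L=7
Step 3: N_F=6, N_C=5, N_X=5, L=16
Step 4: N_F=10, N_C=11, N_X=10, L=31
Step 5: N_F=22, N_C=21, N_X=21, L=64
Step 6: N_F=42, N_C=43, N_X=42, L=127

Answer: 127


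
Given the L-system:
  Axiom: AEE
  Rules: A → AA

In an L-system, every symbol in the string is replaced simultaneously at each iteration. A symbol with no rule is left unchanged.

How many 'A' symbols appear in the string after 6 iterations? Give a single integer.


Step 0: AEE  (1 'A')
Step 1: AAEE  (2 'A')
Step 2: AAAAEE  (4 'A')
Step 3: AAAAAAAAEE  (8 'A')
Step 4: AAAAAAAAAAAAAAAAEE  (16 'A')
Step 5: AAAAAAAAAAAAAAAAAAAAAAAAAAAAAAAAEE  (32 'A')
Step 6: AAAAAAAAAAAAAAAAAAAAAAAAAAAAAAAAAAAAAAAAAAAAAAAAAAAAAAAAAAAAAAAAEE  (64 'A')

Answer: 64


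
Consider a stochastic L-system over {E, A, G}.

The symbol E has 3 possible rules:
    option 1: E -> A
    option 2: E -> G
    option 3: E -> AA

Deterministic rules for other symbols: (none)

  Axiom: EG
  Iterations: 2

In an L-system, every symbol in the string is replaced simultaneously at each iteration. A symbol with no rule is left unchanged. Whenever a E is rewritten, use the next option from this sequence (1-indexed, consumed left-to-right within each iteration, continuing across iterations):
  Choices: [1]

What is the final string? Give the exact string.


Step 0: EG
Step 1: AG  (used choices [1])
Step 2: AG  (used choices [])

Answer: AG


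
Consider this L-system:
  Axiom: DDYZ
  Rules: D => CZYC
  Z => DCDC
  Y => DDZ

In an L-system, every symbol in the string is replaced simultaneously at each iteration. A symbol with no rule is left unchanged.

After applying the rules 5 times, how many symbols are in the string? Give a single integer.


Answer: 492

Derivation:
Step 0: length = 4
Step 1: length = 15
Step 2: length = 40
Step 3: length = 96
Step 4: length = 218
Step 5: length = 492


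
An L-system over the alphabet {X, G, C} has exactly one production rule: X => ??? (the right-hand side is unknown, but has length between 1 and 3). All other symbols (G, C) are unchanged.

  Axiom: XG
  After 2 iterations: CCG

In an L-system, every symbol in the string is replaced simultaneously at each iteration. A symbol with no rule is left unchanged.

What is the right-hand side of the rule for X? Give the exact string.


Answer: CC

Derivation:
Trying X => CC:
  Step 0: XG
  Step 1: CCG
  Step 2: CCG
Matches the given result.


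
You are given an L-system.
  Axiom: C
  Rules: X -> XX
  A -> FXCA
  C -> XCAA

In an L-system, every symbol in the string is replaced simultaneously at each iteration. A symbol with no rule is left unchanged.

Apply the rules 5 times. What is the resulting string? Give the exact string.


Answer: XXXXXXXXXXXXXXXXXXXXXXXXXXXXXXXCAAFXCAFXCAFXXXCAAFXCAFXXXCAAFXCAFXXXXXXXCAAFXCAFXCAFXXXCAAFXCAFXXXXXXXCAAFXCAFXCAFXXXCAAFXCAFXXXXXXXXXXXXXXXCAAFXCAFXCAFXXXCAAFXCAFXXXCAAFXCAFXXXXXXXCAAFXCAFXCAFXXXCAAFXCAFXXXXXXXXXXXXXXXCAAFXCAFXCAFXXXCAAFXCAFXXXCAAFXCAFXXXXXXXCAAFXCAFXCAFXXXCAAFXCA

Derivation:
Step 0: C
Step 1: XCAA
Step 2: XXXCAAFXCAFXCA
Step 3: XXXXXXXCAAFXCAFXCAFXXXCAAFXCAFXXXCAAFXCA
Step 4: XXXXXXXXXXXXXXXCAAFXCAFXCAFXXXCAAFXCAFXXXCAAFXCAFXXXXXXXCAAFXCAFXCAFXXXCAAFXCAFXXXXXXXCAAFXCAFXCAFXXXCAAFXCA
Step 5: XXXXXXXXXXXXXXXXXXXXXXXXXXXXXXXCAAFXCAFXCAFXXXCAAFXCAFXXXCAAFXCAFXXXXXXXCAAFXCAFXCAFXXXCAAFXCAFXXXXXXXCAAFXCAFXCAFXXXCAAFXCAFXXXXXXXXXXXXXXXCAAFXCAFXCAFXXXCAAFXCAFXXXCAAFXCAFXXXXXXXCAAFXCAFXCAFXXXCAAFXCAFXXXXXXXXXXXXXXXCAAFXCAFXCAFXXXCAAFXCAFXXXCAAFXCAFXXXXXXXCAAFXCAFXCAFXXXCAAFXCA


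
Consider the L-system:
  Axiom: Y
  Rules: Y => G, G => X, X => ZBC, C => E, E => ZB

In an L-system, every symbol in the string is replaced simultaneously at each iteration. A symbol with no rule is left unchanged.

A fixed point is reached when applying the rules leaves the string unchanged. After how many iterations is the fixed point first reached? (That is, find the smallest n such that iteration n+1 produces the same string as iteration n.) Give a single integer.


Step 0: Y
Step 1: G
Step 2: X
Step 3: ZBC
Step 4: ZBE
Step 5: ZBZB
Step 6: ZBZB  (unchanged — fixed point at step 5)

Answer: 5


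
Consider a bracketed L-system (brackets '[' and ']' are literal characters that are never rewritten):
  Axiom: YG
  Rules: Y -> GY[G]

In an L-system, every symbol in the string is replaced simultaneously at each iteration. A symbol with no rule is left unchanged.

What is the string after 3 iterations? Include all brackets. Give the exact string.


Answer: GGGY[G][G][G]G

Derivation:
Step 0: YG
Step 1: GY[G]G
Step 2: GGY[G][G]G
Step 3: GGGY[G][G][G]G


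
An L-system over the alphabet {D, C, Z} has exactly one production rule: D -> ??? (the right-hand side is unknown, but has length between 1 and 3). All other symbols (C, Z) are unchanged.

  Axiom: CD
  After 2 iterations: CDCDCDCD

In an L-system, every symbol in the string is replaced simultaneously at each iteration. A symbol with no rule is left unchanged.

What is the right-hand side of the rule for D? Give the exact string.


Trying D -> DCD:
  Step 0: CD
  Step 1: CDCD
  Step 2: CDCDCDCD
Matches the given result.

Answer: DCD


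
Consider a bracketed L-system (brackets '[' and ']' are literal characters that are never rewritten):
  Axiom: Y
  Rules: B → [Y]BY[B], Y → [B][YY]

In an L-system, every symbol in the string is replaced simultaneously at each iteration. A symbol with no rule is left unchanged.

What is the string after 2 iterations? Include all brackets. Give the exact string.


Answer: [[Y]BY[B]][[B][YY][B][YY]]

Derivation:
Step 0: Y
Step 1: [B][YY]
Step 2: [[Y]BY[B]][[B][YY][B][YY]]


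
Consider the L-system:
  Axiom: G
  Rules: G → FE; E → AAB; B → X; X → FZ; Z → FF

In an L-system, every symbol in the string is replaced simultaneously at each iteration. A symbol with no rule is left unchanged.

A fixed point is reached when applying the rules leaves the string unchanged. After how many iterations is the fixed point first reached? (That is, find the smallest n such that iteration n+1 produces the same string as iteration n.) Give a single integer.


Answer: 5

Derivation:
Step 0: G
Step 1: FE
Step 2: FAAB
Step 3: FAAX
Step 4: FAAFZ
Step 5: FAAFFF
Step 6: FAAFFF  (unchanged — fixed point at step 5)


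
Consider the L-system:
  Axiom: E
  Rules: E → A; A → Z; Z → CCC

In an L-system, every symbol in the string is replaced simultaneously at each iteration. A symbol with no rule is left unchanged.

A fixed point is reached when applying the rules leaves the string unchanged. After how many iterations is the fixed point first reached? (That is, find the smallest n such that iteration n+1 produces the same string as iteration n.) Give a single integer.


Answer: 3

Derivation:
Step 0: E
Step 1: A
Step 2: Z
Step 3: CCC
Step 4: CCC  (unchanged — fixed point at step 3)


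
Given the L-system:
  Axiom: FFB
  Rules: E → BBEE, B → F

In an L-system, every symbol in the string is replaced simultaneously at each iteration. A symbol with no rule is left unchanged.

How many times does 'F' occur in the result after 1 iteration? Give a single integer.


Answer: 3

Derivation:
Step 0: FFB  (2 'F')
Step 1: FFF  (3 'F')


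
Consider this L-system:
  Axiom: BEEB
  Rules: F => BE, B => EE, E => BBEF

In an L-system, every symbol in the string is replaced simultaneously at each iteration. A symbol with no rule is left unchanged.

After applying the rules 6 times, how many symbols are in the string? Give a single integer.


Answer: 2648

Derivation:
Step 0: length = 4
Step 1: length = 12
Step 2: length = 36
Step 3: length = 104
Step 4: length = 308
Step 5: length = 900
Step 6: length = 2648


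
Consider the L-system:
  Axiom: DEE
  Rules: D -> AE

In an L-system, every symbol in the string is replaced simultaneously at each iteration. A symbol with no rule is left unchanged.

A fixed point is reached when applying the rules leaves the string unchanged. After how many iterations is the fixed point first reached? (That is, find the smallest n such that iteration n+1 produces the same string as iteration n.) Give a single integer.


Answer: 1

Derivation:
Step 0: DEE
Step 1: AEEE
Step 2: AEEE  (unchanged — fixed point at step 1)


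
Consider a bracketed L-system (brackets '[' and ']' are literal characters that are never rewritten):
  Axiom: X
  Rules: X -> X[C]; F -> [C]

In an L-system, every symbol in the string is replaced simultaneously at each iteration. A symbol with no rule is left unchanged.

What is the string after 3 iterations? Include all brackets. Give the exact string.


Answer: X[C][C][C]

Derivation:
Step 0: X
Step 1: X[C]
Step 2: X[C][C]
Step 3: X[C][C][C]


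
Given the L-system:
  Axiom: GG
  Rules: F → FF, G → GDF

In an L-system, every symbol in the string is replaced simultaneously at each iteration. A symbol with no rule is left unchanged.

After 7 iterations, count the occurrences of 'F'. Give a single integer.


Answer: 254

Derivation:
Step 0: GG  (0 'F')
Step 1: GDFGDF  (2 'F')
Step 2: GDFDFFGDFDFF  (6 'F')
Step 3: GDFDFFDFFFFGDFDFFDFFFF  (14 'F')
Step 4: GDFDFFDFFFFDFFFFFFFFGDFDFFDFFFFDFFFFFFFF  (30 'F')
Step 5: GDFDFFDFFFFDFFFFFFFFDFFFFFFFFFFFFFFFFGDFDFFDFFFFDFFFFFFFFDFFFFFFFFFFFFFFFF  (62 'F')
Step 6: GDFDFFDFFFFDFFFFFFFFDFFFFFFFFFFFFFFFFDFFFFFFFFFFFFFFFFFFFFFFFFFFFFFFFFGDFDFFDFFFFDFFFFFFFFDFFFFFFFFFFFFFFFFDFFFFFFFFFFFFFFFFFFFFFFFFFFFFFFFF  (126 'F')
Step 7: GDFDFFDFFFFDFFFFFFFFDFFFFFFFFFFFFFFFFDFFFFFFFFFFFFFFFFFFFFFFFFFFFFFFFFDFFFFFFFFFFFFFFFFFFFFFFFFFFFFFFFFFFFFFFFFFFFFFFFFFFFFFFFFFFFFFFFFGDFDFFDFFFFDFFFFFFFFDFFFFFFFFFFFFFFFFDFFFFFFFFFFFFFFFFFFFFFFFFFFFFFFFFDFFFFFFFFFFFFFFFFFFFFFFFFFFFFFFFFFFFFFFFFFFFFFFFFFFFFFFFFFFFFFFFF  (254 'F')


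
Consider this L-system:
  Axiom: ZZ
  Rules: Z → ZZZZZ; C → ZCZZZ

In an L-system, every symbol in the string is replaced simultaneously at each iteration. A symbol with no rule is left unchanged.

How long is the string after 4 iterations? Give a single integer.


Step 0: length = 2
Step 1: length = 10
Step 2: length = 50
Step 3: length = 250
Step 4: length = 1250

Answer: 1250


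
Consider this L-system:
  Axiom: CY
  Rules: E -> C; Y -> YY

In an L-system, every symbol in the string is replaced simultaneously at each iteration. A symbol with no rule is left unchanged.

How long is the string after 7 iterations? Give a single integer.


Step 0: length = 2
Step 1: length = 3
Step 2: length = 5
Step 3: length = 9
Step 4: length = 17
Step 5: length = 33
Step 6: length = 65
Step 7: length = 129

Answer: 129


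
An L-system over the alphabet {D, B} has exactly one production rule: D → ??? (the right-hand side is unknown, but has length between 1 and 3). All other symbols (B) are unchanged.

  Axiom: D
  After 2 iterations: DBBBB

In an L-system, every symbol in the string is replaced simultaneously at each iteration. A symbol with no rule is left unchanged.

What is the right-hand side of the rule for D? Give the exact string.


Answer: DBB

Derivation:
Trying D → DBB:
  Step 0: D
  Step 1: DBB
  Step 2: DBBBB
Matches the given result.


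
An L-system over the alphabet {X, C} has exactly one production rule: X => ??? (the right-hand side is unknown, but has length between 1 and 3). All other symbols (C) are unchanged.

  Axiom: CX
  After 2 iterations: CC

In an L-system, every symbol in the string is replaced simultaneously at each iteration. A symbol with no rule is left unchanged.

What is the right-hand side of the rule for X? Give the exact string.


Trying X => C:
  Step 0: CX
  Step 1: CC
  Step 2: CC
Matches the given result.

Answer: C


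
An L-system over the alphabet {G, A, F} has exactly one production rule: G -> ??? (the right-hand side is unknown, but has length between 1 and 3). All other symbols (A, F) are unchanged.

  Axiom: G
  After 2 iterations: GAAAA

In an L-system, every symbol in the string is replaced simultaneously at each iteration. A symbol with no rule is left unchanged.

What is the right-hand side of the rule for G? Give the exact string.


Answer: GAA

Derivation:
Trying G -> GAA:
  Step 0: G
  Step 1: GAA
  Step 2: GAAAA
Matches the given result.


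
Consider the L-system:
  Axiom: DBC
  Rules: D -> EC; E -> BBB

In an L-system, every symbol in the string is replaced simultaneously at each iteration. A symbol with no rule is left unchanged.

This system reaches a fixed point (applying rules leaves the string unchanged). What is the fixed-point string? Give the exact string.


Answer: BBBCBC

Derivation:
Step 0: DBC
Step 1: ECBC
Step 2: BBBCBC
Step 3: BBBCBC  (unchanged — fixed point at step 2)


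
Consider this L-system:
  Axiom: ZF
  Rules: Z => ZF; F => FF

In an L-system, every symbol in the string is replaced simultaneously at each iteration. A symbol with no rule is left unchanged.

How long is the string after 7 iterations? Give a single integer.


Step 0: length = 2
Step 1: length = 4
Step 2: length = 8
Step 3: length = 16
Step 4: length = 32
Step 5: length = 64
Step 6: length = 128
Step 7: length = 256

Answer: 256


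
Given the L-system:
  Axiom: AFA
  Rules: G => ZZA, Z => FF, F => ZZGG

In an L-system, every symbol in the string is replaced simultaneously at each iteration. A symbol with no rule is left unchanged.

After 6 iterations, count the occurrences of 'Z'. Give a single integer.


Answer: 192

Derivation:
Step 0: AFA  (0 'Z')
Step 1: AZZGGA  (2 'Z')
Step 2: AFFFFZZAZZAA  (4 'Z')
Step 3: AZZGGZZGGZZGGZZGGFFFFAFFFFAA  (8 'Z')
Step 4: AFFFFZZAZZAFFFFZZAZZAFFFFZZAZZAFFFFZZAZZAZZGGZZGGZZGGZZGGAZZGGZZGGZZGGZZGGAA  (32 'Z')
Step 5: AZZGGZZGGZZGGZZGGFFFFAFFFFAZZGGZZGGZZGGZZGGFFFFAFFFFAZZGGZZGGZZGGZZGGFFFFAFFFFAZZGGZZGGZZGGZZGGFFFFAFFFFAFFFFZZAZZAFFFFZZAZZAFFFFZZAZZAFFFFZZAZZAAFFFFZZAZZAFFFFZZAZZAFFFFZZAZZAFFFFZZAZZAAA  (64 'Z')
Step 6: AFFFFZZAZZAFFFFZZAZZAFFFFZZAZZAFFFFZZAZZAZZGGZZGGZZGGZZGGAZZGGZZGGZZGGZZGGAFFFFZZAZZAFFFFZZAZZAFFFFZZAZZAFFFFZZAZZAZZGGZZGGZZGGZZGGAZZGGZZGGZZGGZZGGAFFFFZZAZZAFFFFZZAZZAFFFFZZAZZAFFFFZZAZZAZZGGZZGGZZGGZZGGAZZGGZZGGZZGGZZGGAFFFFZZAZZAFFFFZZAZZAFFFFZZAZZAFFFFZZAZZAZZGGZZGGZZGGZZGGAZZGGZZGGZZGGZZGGAZZGGZZGGZZGGZZGGFFFFAFFFFAZZGGZZGGZZGGZZGGFFFFAFFFFAZZGGZZGGZZGGZZGGFFFFAFFFFAZZGGZZGGZZGGZZGGFFFFAFFFFAAZZGGZZGGZZGGZZGGFFFFAFFFFAZZGGZZGGZZGGZZGGFFFFAFFFFAZZGGZZGGZZGGZZGGFFFFAFFFFAZZGGZZGGZZGGZZGGFFFFAFFFFAAA  (192 'Z')


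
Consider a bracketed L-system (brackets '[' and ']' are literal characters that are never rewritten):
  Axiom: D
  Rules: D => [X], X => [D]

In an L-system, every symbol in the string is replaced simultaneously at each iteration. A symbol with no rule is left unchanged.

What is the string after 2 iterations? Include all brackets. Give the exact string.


Step 0: D
Step 1: [X]
Step 2: [[D]]

Answer: [[D]]


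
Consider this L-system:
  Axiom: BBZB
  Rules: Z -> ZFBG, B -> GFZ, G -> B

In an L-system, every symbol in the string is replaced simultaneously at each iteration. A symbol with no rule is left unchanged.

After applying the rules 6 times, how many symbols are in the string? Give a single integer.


Answer: 477

Derivation:
Step 0: length = 4
Step 1: length = 13
Step 2: length = 27
Step 3: length = 58
Step 4: length = 117
Step 5: length = 238
Step 6: length = 477


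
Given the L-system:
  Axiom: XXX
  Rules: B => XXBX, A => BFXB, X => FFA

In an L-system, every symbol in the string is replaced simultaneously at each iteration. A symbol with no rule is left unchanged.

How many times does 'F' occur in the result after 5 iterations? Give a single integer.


Answer: 114

Derivation:
Step 0: XXX  (0 'F')
Step 1: FFAFFAFFA  (6 'F')
Step 2: FFBFXBFFBFXBFFBFXB  (9 'F')
Step 3: FFXXBXFFFAXXBXFFXXBXFFFAXXBXFFXXBXFFFAXXBX  (15 'F')
Step 4: FFFFAFFAXXBXFFAFFFBFXBFFAFFAXXBXFFAFFFFAFFAXXBXFFAFFFBFXBFFAFFAXXBXFFAFFFFAFFAXXBXFFAFFFBFXBFFAFFAXXBXFFA  (54 'F')
Step 5: FFFFBFXBFFBFXBFFAFFAXXBXFFAFFBFXBFFFXXBXFFFAXXBXFFBFXBFFBFXBFFAFFAXXBXFFAFFBFXBFFFFBFXBFFBFXBFFAFFAXXBXFFAFFBFXBFFFXXBXFFFAXXBXFFBFXBFFBFXBFFAFFAXXBXFFAFFBFXBFFFFBFXBFFBFXBFFAFFAXXBXFFAFFBFXBFFFXXBXFFFAXXBXFFBFXBFFBFXBFFAFFAXXBXFFAFFBFXB  (114 'F')


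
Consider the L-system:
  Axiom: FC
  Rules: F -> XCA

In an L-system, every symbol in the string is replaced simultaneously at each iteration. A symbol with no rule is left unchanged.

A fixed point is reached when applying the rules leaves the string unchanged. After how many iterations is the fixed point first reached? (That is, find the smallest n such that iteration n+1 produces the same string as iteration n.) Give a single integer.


Step 0: FC
Step 1: XCAC
Step 2: XCAC  (unchanged — fixed point at step 1)

Answer: 1


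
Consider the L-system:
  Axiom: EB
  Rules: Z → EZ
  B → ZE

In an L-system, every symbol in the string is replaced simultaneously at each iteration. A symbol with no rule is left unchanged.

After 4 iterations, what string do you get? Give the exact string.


Step 0: EB
Step 1: EZE
Step 2: EEZE
Step 3: EEEZE
Step 4: EEEEZE

Answer: EEEEZE
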